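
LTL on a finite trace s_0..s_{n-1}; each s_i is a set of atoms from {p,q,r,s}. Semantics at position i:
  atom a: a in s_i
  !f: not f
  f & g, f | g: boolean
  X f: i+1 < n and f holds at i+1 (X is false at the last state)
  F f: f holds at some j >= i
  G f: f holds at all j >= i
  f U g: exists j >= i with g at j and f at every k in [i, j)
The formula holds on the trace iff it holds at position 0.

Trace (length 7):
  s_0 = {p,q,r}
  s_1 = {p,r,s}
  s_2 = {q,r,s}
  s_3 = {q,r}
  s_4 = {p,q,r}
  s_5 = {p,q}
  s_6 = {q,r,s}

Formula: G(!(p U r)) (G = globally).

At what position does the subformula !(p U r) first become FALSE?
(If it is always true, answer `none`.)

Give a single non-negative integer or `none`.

s_0={p,q,r}: !(p U r)=False (p U r)=True p=True r=True
s_1={p,r,s}: !(p U r)=False (p U r)=True p=True r=True
s_2={q,r,s}: !(p U r)=False (p U r)=True p=False r=True
s_3={q,r}: !(p U r)=False (p U r)=True p=False r=True
s_4={p,q,r}: !(p U r)=False (p U r)=True p=True r=True
s_5={p,q}: !(p U r)=False (p U r)=True p=True r=False
s_6={q,r,s}: !(p U r)=False (p U r)=True p=False r=True
G(!(p U r)) holds globally = False
First violation at position 0.

Answer: 0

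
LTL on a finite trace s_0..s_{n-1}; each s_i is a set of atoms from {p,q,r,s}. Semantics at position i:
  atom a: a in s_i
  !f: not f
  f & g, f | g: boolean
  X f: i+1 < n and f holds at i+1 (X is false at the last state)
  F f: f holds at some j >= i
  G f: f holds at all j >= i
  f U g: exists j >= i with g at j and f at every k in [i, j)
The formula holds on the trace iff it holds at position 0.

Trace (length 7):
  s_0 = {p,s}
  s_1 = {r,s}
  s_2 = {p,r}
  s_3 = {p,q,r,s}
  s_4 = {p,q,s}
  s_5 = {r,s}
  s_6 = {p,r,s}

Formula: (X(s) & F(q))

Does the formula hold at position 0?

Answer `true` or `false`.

s_0={p,s}: (X(s) & F(q))=True X(s)=True s=True F(q)=True q=False
s_1={r,s}: (X(s) & F(q))=False X(s)=False s=True F(q)=True q=False
s_2={p,r}: (X(s) & F(q))=True X(s)=True s=False F(q)=True q=False
s_3={p,q,r,s}: (X(s) & F(q))=True X(s)=True s=True F(q)=True q=True
s_4={p,q,s}: (X(s) & F(q))=True X(s)=True s=True F(q)=True q=True
s_5={r,s}: (X(s) & F(q))=False X(s)=True s=True F(q)=False q=False
s_6={p,r,s}: (X(s) & F(q))=False X(s)=False s=True F(q)=False q=False

Answer: true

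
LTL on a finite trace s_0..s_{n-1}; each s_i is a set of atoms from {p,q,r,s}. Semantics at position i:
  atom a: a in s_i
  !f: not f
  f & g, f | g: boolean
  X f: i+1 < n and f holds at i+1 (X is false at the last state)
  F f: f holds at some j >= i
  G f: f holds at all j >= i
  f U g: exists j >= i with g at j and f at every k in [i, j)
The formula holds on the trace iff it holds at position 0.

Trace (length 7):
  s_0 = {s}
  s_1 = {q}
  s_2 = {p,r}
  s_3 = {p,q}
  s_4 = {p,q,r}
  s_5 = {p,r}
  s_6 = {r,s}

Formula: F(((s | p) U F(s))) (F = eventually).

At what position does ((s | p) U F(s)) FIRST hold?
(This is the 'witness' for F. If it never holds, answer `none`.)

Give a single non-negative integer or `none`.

Answer: 0

Derivation:
s_0={s}: ((s | p) U F(s))=True (s | p)=True s=True p=False F(s)=True
s_1={q}: ((s | p) U F(s))=True (s | p)=False s=False p=False F(s)=True
s_2={p,r}: ((s | p) U F(s))=True (s | p)=True s=False p=True F(s)=True
s_3={p,q}: ((s | p) U F(s))=True (s | p)=True s=False p=True F(s)=True
s_4={p,q,r}: ((s | p) U F(s))=True (s | p)=True s=False p=True F(s)=True
s_5={p,r}: ((s | p) U F(s))=True (s | p)=True s=False p=True F(s)=True
s_6={r,s}: ((s | p) U F(s))=True (s | p)=True s=True p=False F(s)=True
F(((s | p) U F(s))) holds; first witness at position 0.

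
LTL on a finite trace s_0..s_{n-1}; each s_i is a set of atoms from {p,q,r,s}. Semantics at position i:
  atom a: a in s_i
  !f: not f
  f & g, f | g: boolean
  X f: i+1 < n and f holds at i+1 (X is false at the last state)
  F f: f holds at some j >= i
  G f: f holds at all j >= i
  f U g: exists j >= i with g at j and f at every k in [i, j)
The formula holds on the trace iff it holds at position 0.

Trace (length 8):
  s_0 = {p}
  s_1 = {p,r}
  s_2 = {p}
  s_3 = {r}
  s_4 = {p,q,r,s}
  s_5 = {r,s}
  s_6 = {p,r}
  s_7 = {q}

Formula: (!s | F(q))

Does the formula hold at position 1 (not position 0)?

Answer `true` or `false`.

Answer: true

Derivation:
s_0={p}: (!s | F(q))=True !s=True s=False F(q)=True q=False
s_1={p,r}: (!s | F(q))=True !s=True s=False F(q)=True q=False
s_2={p}: (!s | F(q))=True !s=True s=False F(q)=True q=False
s_3={r}: (!s | F(q))=True !s=True s=False F(q)=True q=False
s_4={p,q,r,s}: (!s | F(q))=True !s=False s=True F(q)=True q=True
s_5={r,s}: (!s | F(q))=True !s=False s=True F(q)=True q=False
s_6={p,r}: (!s | F(q))=True !s=True s=False F(q)=True q=False
s_7={q}: (!s | F(q))=True !s=True s=False F(q)=True q=True
Evaluating at position 1: result = True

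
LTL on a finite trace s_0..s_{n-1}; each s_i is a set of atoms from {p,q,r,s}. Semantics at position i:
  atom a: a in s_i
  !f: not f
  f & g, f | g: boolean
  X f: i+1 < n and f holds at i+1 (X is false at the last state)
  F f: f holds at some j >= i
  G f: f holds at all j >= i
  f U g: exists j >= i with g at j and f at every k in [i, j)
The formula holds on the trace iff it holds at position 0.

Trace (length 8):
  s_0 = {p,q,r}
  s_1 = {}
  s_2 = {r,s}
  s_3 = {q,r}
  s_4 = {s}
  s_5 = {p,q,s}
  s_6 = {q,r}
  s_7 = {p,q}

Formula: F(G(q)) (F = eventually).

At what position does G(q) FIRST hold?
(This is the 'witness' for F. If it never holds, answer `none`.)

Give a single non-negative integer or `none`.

s_0={p,q,r}: G(q)=False q=True
s_1={}: G(q)=False q=False
s_2={r,s}: G(q)=False q=False
s_3={q,r}: G(q)=False q=True
s_4={s}: G(q)=False q=False
s_5={p,q,s}: G(q)=True q=True
s_6={q,r}: G(q)=True q=True
s_7={p,q}: G(q)=True q=True
F(G(q)) holds; first witness at position 5.

Answer: 5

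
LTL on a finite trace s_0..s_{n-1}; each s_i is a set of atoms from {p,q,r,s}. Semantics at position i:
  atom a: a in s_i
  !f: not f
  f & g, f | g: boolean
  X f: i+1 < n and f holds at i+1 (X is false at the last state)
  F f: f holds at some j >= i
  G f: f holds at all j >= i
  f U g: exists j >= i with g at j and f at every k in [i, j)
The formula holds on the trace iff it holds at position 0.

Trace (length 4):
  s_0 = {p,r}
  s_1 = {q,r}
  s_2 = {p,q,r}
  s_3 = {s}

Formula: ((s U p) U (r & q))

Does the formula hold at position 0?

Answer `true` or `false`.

Answer: true

Derivation:
s_0={p,r}: ((s U p) U (r & q))=True (s U p)=True s=False p=True (r & q)=False r=True q=False
s_1={q,r}: ((s U p) U (r & q))=True (s U p)=False s=False p=False (r & q)=True r=True q=True
s_2={p,q,r}: ((s U p) U (r & q))=True (s U p)=True s=False p=True (r & q)=True r=True q=True
s_3={s}: ((s U p) U (r & q))=False (s U p)=False s=True p=False (r & q)=False r=False q=False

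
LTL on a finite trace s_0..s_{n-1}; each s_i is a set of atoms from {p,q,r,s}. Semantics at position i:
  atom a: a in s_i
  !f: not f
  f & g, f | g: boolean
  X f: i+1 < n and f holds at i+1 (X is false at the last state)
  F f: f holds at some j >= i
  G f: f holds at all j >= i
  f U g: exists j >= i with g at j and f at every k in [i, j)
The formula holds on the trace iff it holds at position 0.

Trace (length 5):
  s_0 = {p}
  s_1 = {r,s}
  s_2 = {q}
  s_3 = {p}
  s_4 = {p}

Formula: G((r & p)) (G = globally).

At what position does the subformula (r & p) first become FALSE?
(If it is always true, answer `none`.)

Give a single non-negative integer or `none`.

Answer: 0

Derivation:
s_0={p}: (r & p)=False r=False p=True
s_1={r,s}: (r & p)=False r=True p=False
s_2={q}: (r & p)=False r=False p=False
s_3={p}: (r & p)=False r=False p=True
s_4={p}: (r & p)=False r=False p=True
G((r & p)) holds globally = False
First violation at position 0.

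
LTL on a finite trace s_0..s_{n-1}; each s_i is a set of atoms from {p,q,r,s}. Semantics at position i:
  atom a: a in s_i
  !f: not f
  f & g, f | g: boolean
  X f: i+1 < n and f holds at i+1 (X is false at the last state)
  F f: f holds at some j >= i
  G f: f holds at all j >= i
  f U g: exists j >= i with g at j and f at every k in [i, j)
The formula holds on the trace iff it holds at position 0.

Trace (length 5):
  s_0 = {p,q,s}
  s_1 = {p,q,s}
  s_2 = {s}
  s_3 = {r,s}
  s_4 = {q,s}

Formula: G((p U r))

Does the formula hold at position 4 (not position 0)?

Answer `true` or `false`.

s_0={p,q,s}: G((p U r))=False (p U r)=False p=True r=False
s_1={p,q,s}: G((p U r))=False (p U r)=False p=True r=False
s_2={s}: G((p U r))=False (p U r)=False p=False r=False
s_3={r,s}: G((p U r))=False (p U r)=True p=False r=True
s_4={q,s}: G((p U r))=False (p U r)=False p=False r=False
Evaluating at position 4: result = False

Answer: false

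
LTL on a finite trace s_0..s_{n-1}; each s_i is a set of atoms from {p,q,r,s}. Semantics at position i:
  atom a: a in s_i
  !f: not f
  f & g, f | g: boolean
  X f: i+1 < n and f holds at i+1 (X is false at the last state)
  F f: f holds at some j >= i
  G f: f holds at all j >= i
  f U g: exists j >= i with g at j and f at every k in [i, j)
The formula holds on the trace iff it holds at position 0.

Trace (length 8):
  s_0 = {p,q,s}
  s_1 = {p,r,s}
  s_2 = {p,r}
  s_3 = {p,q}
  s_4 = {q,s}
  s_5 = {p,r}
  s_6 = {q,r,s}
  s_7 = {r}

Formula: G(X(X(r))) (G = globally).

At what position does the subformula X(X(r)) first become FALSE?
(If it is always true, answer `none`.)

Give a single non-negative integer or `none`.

s_0={p,q,s}: X(X(r))=True X(r)=True r=False
s_1={p,r,s}: X(X(r))=False X(r)=True r=True
s_2={p,r}: X(X(r))=False X(r)=False r=True
s_3={p,q}: X(X(r))=True X(r)=False r=False
s_4={q,s}: X(X(r))=True X(r)=True r=False
s_5={p,r}: X(X(r))=True X(r)=True r=True
s_6={q,r,s}: X(X(r))=False X(r)=True r=True
s_7={r}: X(X(r))=False X(r)=False r=True
G(X(X(r))) holds globally = False
First violation at position 1.

Answer: 1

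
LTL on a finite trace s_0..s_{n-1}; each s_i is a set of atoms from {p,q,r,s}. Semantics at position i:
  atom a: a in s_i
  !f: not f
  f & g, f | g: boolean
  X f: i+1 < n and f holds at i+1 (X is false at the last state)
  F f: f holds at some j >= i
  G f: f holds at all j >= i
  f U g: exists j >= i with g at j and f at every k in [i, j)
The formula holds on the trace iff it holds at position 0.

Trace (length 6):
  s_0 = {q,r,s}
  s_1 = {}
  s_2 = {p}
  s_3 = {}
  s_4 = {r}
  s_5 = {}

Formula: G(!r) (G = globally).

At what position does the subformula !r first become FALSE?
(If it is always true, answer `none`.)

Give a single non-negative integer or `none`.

Answer: 0

Derivation:
s_0={q,r,s}: !r=False r=True
s_1={}: !r=True r=False
s_2={p}: !r=True r=False
s_3={}: !r=True r=False
s_4={r}: !r=False r=True
s_5={}: !r=True r=False
G(!r) holds globally = False
First violation at position 0.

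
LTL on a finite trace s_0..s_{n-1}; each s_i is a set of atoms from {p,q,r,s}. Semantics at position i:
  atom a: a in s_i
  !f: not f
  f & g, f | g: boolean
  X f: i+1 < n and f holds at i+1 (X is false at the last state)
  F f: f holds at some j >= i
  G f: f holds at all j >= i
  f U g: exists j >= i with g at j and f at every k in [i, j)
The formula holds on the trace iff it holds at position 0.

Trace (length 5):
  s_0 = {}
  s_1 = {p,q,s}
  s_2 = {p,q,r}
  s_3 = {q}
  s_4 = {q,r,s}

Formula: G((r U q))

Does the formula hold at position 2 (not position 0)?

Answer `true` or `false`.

s_0={}: G((r U q))=False (r U q)=False r=False q=False
s_1={p,q,s}: G((r U q))=True (r U q)=True r=False q=True
s_2={p,q,r}: G((r U q))=True (r U q)=True r=True q=True
s_3={q}: G((r U q))=True (r U q)=True r=False q=True
s_4={q,r,s}: G((r U q))=True (r U q)=True r=True q=True
Evaluating at position 2: result = True

Answer: true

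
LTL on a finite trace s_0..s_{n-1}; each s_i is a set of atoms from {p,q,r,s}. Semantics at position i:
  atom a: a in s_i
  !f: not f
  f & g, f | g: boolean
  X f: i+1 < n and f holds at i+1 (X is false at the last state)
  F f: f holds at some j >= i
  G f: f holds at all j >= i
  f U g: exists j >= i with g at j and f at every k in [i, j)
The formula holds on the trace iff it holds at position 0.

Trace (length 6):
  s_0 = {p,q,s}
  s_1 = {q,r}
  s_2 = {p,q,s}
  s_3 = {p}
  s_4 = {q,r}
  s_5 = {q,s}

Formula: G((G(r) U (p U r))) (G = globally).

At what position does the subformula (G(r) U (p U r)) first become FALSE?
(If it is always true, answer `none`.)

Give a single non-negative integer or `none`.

s_0={p,q,s}: (G(r) U (p U r))=True G(r)=False r=False (p U r)=True p=True
s_1={q,r}: (G(r) U (p U r))=True G(r)=False r=True (p U r)=True p=False
s_2={p,q,s}: (G(r) U (p U r))=True G(r)=False r=False (p U r)=True p=True
s_3={p}: (G(r) U (p U r))=True G(r)=False r=False (p U r)=True p=True
s_4={q,r}: (G(r) U (p U r))=True G(r)=False r=True (p U r)=True p=False
s_5={q,s}: (G(r) U (p U r))=False G(r)=False r=False (p U r)=False p=False
G((G(r) U (p U r))) holds globally = False
First violation at position 5.

Answer: 5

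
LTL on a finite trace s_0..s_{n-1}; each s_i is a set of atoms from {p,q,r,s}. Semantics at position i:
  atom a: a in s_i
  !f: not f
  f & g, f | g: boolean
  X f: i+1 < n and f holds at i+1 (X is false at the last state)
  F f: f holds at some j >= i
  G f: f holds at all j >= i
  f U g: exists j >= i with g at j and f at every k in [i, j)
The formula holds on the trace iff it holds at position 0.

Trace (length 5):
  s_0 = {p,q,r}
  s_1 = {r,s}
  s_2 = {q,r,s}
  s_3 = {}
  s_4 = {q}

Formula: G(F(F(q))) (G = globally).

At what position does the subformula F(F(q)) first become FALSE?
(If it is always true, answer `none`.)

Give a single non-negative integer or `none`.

s_0={p,q,r}: F(F(q))=True F(q)=True q=True
s_1={r,s}: F(F(q))=True F(q)=True q=False
s_2={q,r,s}: F(F(q))=True F(q)=True q=True
s_3={}: F(F(q))=True F(q)=True q=False
s_4={q}: F(F(q))=True F(q)=True q=True
G(F(F(q))) holds globally = True
No violation — formula holds at every position.

Answer: none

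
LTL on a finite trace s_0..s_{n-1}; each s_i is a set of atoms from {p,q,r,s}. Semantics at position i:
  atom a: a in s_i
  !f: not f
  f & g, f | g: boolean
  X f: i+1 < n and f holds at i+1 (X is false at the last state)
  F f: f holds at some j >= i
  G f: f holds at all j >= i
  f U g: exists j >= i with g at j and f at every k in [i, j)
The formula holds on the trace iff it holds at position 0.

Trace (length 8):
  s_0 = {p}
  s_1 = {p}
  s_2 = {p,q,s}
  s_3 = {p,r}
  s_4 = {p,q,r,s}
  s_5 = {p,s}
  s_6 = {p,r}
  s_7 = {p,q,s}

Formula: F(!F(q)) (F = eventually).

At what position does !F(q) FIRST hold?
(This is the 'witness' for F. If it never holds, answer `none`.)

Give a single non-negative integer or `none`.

s_0={p}: !F(q)=False F(q)=True q=False
s_1={p}: !F(q)=False F(q)=True q=False
s_2={p,q,s}: !F(q)=False F(q)=True q=True
s_3={p,r}: !F(q)=False F(q)=True q=False
s_4={p,q,r,s}: !F(q)=False F(q)=True q=True
s_5={p,s}: !F(q)=False F(q)=True q=False
s_6={p,r}: !F(q)=False F(q)=True q=False
s_7={p,q,s}: !F(q)=False F(q)=True q=True
F(!F(q)) does not hold (no witness exists).

Answer: none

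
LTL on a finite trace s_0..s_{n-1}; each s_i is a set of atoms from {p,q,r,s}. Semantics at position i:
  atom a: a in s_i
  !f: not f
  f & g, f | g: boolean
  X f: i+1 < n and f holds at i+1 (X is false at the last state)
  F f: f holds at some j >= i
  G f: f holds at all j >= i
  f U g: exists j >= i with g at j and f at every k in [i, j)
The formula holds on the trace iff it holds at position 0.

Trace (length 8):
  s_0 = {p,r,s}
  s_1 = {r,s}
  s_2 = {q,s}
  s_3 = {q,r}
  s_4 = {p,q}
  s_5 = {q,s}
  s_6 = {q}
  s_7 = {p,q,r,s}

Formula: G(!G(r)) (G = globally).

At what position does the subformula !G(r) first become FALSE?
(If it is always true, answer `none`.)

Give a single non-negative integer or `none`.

Answer: 7

Derivation:
s_0={p,r,s}: !G(r)=True G(r)=False r=True
s_1={r,s}: !G(r)=True G(r)=False r=True
s_2={q,s}: !G(r)=True G(r)=False r=False
s_3={q,r}: !G(r)=True G(r)=False r=True
s_4={p,q}: !G(r)=True G(r)=False r=False
s_5={q,s}: !G(r)=True G(r)=False r=False
s_6={q}: !G(r)=True G(r)=False r=False
s_7={p,q,r,s}: !G(r)=False G(r)=True r=True
G(!G(r)) holds globally = False
First violation at position 7.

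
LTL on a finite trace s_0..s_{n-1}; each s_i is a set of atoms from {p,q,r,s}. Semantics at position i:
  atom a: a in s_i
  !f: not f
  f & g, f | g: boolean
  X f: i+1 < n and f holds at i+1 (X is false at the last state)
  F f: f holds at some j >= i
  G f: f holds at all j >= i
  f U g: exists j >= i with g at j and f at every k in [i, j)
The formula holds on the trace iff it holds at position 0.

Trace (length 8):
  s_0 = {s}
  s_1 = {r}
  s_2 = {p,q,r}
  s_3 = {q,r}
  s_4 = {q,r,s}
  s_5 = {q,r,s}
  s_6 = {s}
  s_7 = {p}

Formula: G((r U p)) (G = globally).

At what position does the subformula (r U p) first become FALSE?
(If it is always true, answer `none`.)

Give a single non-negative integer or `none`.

s_0={s}: (r U p)=False r=False p=False
s_1={r}: (r U p)=True r=True p=False
s_2={p,q,r}: (r U p)=True r=True p=True
s_3={q,r}: (r U p)=False r=True p=False
s_4={q,r,s}: (r U p)=False r=True p=False
s_5={q,r,s}: (r U p)=False r=True p=False
s_6={s}: (r U p)=False r=False p=False
s_7={p}: (r U p)=True r=False p=True
G((r U p)) holds globally = False
First violation at position 0.

Answer: 0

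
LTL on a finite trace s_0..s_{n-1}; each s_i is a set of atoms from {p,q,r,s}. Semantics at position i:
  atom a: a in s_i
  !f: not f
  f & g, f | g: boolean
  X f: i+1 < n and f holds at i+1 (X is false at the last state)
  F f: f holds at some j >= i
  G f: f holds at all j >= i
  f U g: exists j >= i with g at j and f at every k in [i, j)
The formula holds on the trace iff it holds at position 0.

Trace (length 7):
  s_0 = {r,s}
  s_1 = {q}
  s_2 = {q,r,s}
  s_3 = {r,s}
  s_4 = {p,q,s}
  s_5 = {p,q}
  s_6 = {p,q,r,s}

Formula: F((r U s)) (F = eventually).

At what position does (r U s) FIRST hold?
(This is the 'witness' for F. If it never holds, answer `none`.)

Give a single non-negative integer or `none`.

s_0={r,s}: (r U s)=True r=True s=True
s_1={q}: (r U s)=False r=False s=False
s_2={q,r,s}: (r U s)=True r=True s=True
s_3={r,s}: (r U s)=True r=True s=True
s_4={p,q,s}: (r U s)=True r=False s=True
s_5={p,q}: (r U s)=False r=False s=False
s_6={p,q,r,s}: (r U s)=True r=True s=True
F((r U s)) holds; first witness at position 0.

Answer: 0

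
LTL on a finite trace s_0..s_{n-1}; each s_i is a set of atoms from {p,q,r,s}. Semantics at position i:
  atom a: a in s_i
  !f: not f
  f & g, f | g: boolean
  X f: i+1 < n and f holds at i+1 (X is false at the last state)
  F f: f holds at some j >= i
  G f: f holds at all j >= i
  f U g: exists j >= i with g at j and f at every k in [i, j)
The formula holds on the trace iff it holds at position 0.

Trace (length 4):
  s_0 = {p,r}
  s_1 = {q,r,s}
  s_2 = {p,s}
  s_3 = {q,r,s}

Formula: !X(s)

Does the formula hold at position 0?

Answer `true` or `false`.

Answer: false

Derivation:
s_0={p,r}: !X(s)=False X(s)=True s=False
s_1={q,r,s}: !X(s)=False X(s)=True s=True
s_2={p,s}: !X(s)=False X(s)=True s=True
s_3={q,r,s}: !X(s)=True X(s)=False s=True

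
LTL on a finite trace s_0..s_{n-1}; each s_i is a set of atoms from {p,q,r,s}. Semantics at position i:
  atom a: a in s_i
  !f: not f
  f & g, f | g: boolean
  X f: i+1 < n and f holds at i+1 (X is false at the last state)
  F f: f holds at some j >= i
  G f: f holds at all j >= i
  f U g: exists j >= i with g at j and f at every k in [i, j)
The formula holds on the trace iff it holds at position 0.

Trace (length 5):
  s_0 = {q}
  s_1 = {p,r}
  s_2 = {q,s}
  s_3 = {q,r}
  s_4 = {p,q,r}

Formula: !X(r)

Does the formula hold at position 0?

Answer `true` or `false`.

s_0={q}: !X(r)=False X(r)=True r=False
s_1={p,r}: !X(r)=True X(r)=False r=True
s_2={q,s}: !X(r)=False X(r)=True r=False
s_3={q,r}: !X(r)=False X(r)=True r=True
s_4={p,q,r}: !X(r)=True X(r)=False r=True

Answer: false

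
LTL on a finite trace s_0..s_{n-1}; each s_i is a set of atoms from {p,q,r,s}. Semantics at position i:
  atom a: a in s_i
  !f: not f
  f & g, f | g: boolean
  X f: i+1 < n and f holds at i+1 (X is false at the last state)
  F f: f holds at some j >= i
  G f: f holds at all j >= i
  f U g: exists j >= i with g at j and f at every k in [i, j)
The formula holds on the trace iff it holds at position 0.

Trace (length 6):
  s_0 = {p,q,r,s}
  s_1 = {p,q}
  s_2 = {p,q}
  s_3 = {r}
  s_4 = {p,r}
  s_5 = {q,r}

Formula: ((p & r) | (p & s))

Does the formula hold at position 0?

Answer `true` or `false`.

Answer: true

Derivation:
s_0={p,q,r,s}: ((p & r) | (p & s))=True (p & r)=True p=True r=True (p & s)=True s=True
s_1={p,q}: ((p & r) | (p & s))=False (p & r)=False p=True r=False (p & s)=False s=False
s_2={p,q}: ((p & r) | (p & s))=False (p & r)=False p=True r=False (p & s)=False s=False
s_3={r}: ((p & r) | (p & s))=False (p & r)=False p=False r=True (p & s)=False s=False
s_4={p,r}: ((p & r) | (p & s))=True (p & r)=True p=True r=True (p & s)=False s=False
s_5={q,r}: ((p & r) | (p & s))=False (p & r)=False p=False r=True (p & s)=False s=False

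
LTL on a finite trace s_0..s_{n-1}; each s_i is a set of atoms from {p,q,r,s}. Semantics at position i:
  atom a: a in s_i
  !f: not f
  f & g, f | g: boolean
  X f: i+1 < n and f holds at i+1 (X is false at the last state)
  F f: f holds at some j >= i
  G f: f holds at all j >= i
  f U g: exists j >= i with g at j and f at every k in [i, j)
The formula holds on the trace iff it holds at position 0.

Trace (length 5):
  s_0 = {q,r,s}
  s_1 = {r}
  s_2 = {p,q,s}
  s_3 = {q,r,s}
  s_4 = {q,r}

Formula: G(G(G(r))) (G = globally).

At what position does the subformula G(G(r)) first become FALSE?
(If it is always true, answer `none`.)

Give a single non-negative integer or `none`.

Answer: 0

Derivation:
s_0={q,r,s}: G(G(r))=False G(r)=False r=True
s_1={r}: G(G(r))=False G(r)=False r=True
s_2={p,q,s}: G(G(r))=False G(r)=False r=False
s_3={q,r,s}: G(G(r))=True G(r)=True r=True
s_4={q,r}: G(G(r))=True G(r)=True r=True
G(G(G(r))) holds globally = False
First violation at position 0.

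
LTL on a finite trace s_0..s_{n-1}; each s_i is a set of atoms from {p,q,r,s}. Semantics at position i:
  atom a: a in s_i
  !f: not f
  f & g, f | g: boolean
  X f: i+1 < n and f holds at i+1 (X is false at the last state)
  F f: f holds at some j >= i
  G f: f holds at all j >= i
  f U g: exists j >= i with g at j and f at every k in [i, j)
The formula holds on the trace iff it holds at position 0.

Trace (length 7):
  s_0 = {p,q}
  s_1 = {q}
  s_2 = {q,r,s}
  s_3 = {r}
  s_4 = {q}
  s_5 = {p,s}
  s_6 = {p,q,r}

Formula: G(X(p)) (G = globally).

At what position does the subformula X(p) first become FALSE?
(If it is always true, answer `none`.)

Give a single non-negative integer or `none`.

Answer: 0

Derivation:
s_0={p,q}: X(p)=False p=True
s_1={q}: X(p)=False p=False
s_2={q,r,s}: X(p)=False p=False
s_3={r}: X(p)=False p=False
s_4={q}: X(p)=True p=False
s_5={p,s}: X(p)=True p=True
s_6={p,q,r}: X(p)=False p=True
G(X(p)) holds globally = False
First violation at position 0.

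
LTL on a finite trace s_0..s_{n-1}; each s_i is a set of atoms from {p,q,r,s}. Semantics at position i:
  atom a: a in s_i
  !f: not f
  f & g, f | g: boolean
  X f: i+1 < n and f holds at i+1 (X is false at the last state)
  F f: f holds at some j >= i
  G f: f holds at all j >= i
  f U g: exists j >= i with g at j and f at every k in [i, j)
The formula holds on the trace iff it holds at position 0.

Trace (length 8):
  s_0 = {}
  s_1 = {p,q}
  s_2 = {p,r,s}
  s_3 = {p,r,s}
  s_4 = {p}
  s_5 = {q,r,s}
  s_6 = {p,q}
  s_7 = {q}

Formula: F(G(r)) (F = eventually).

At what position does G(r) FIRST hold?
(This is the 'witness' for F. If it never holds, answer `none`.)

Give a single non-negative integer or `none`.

Answer: none

Derivation:
s_0={}: G(r)=False r=False
s_1={p,q}: G(r)=False r=False
s_2={p,r,s}: G(r)=False r=True
s_3={p,r,s}: G(r)=False r=True
s_4={p}: G(r)=False r=False
s_5={q,r,s}: G(r)=False r=True
s_6={p,q}: G(r)=False r=False
s_7={q}: G(r)=False r=False
F(G(r)) does not hold (no witness exists).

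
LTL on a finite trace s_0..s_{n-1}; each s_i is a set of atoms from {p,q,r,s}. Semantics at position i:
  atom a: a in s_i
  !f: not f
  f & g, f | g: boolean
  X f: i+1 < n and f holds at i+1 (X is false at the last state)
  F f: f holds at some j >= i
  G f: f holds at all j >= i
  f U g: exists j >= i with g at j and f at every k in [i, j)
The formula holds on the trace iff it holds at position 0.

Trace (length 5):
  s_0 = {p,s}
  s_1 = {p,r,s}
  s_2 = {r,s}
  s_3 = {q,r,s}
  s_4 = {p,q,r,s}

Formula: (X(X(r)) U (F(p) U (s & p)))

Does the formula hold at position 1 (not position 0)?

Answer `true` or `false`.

s_0={p,s}: (X(X(r)) U (F(p) U (s & p)))=True X(X(r))=True X(r)=True r=False (F(p) U (s & p))=True F(p)=True p=True (s & p)=True s=True
s_1={p,r,s}: (X(X(r)) U (F(p) U (s & p)))=True X(X(r))=True X(r)=True r=True (F(p) U (s & p))=True F(p)=True p=True (s & p)=True s=True
s_2={r,s}: (X(X(r)) U (F(p) U (s & p)))=True X(X(r))=True X(r)=True r=True (F(p) U (s & p))=True F(p)=True p=False (s & p)=False s=True
s_3={q,r,s}: (X(X(r)) U (F(p) U (s & p)))=True X(X(r))=False X(r)=True r=True (F(p) U (s & p))=True F(p)=True p=False (s & p)=False s=True
s_4={p,q,r,s}: (X(X(r)) U (F(p) U (s & p)))=True X(X(r))=False X(r)=False r=True (F(p) U (s & p))=True F(p)=True p=True (s & p)=True s=True
Evaluating at position 1: result = True

Answer: true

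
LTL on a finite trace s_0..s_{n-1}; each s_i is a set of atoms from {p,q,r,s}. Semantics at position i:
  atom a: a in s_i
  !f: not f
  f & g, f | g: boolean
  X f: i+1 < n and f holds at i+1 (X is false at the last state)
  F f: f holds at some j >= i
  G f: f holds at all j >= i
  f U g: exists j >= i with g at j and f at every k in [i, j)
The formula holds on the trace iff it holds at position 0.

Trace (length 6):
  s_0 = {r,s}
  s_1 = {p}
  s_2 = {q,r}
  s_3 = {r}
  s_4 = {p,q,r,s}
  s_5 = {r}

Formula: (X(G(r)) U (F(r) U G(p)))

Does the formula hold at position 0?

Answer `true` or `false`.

s_0={r,s}: (X(G(r)) U (F(r) U G(p)))=False X(G(r))=False G(r)=False r=True (F(r) U G(p))=False F(r)=True G(p)=False p=False
s_1={p}: (X(G(r)) U (F(r) U G(p)))=False X(G(r))=True G(r)=False r=False (F(r) U G(p))=False F(r)=True G(p)=False p=True
s_2={q,r}: (X(G(r)) U (F(r) U G(p)))=False X(G(r))=True G(r)=True r=True (F(r) U G(p))=False F(r)=True G(p)=False p=False
s_3={r}: (X(G(r)) U (F(r) U G(p)))=False X(G(r))=True G(r)=True r=True (F(r) U G(p))=False F(r)=True G(p)=False p=False
s_4={p,q,r,s}: (X(G(r)) U (F(r) U G(p)))=False X(G(r))=True G(r)=True r=True (F(r) U G(p))=False F(r)=True G(p)=False p=True
s_5={r}: (X(G(r)) U (F(r) U G(p)))=False X(G(r))=False G(r)=True r=True (F(r) U G(p))=False F(r)=True G(p)=False p=False

Answer: false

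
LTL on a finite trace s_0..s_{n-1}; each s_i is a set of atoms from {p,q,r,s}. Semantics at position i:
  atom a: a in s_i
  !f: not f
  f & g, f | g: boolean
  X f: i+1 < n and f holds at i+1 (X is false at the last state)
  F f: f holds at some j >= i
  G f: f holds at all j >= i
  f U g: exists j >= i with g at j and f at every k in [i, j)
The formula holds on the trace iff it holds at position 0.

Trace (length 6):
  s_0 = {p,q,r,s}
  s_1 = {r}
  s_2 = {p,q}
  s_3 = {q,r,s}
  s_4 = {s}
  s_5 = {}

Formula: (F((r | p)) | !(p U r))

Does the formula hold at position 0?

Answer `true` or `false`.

s_0={p,q,r,s}: (F((r | p)) | !(p U r))=True F((r | p))=True (r | p)=True r=True p=True !(p U r)=False (p U r)=True
s_1={r}: (F((r | p)) | !(p U r))=True F((r | p))=True (r | p)=True r=True p=False !(p U r)=False (p U r)=True
s_2={p,q}: (F((r | p)) | !(p U r))=True F((r | p))=True (r | p)=True r=False p=True !(p U r)=False (p U r)=True
s_3={q,r,s}: (F((r | p)) | !(p U r))=True F((r | p))=True (r | p)=True r=True p=False !(p U r)=False (p U r)=True
s_4={s}: (F((r | p)) | !(p U r))=True F((r | p))=False (r | p)=False r=False p=False !(p U r)=True (p U r)=False
s_5={}: (F((r | p)) | !(p U r))=True F((r | p))=False (r | p)=False r=False p=False !(p U r)=True (p U r)=False

Answer: true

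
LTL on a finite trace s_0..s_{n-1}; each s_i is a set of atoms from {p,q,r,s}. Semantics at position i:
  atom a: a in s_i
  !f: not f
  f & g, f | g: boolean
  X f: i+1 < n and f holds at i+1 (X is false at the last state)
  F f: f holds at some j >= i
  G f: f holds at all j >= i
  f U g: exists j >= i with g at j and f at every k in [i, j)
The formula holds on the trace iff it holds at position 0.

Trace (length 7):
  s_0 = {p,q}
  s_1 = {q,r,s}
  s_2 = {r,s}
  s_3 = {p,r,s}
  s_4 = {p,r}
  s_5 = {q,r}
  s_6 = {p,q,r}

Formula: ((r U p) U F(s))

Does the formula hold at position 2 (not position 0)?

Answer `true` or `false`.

Answer: true

Derivation:
s_0={p,q}: ((r U p) U F(s))=True (r U p)=True r=False p=True F(s)=True s=False
s_1={q,r,s}: ((r U p) U F(s))=True (r U p)=True r=True p=False F(s)=True s=True
s_2={r,s}: ((r U p) U F(s))=True (r U p)=True r=True p=False F(s)=True s=True
s_3={p,r,s}: ((r U p) U F(s))=True (r U p)=True r=True p=True F(s)=True s=True
s_4={p,r}: ((r U p) U F(s))=False (r U p)=True r=True p=True F(s)=False s=False
s_5={q,r}: ((r U p) U F(s))=False (r U p)=True r=True p=False F(s)=False s=False
s_6={p,q,r}: ((r U p) U F(s))=False (r U p)=True r=True p=True F(s)=False s=False
Evaluating at position 2: result = True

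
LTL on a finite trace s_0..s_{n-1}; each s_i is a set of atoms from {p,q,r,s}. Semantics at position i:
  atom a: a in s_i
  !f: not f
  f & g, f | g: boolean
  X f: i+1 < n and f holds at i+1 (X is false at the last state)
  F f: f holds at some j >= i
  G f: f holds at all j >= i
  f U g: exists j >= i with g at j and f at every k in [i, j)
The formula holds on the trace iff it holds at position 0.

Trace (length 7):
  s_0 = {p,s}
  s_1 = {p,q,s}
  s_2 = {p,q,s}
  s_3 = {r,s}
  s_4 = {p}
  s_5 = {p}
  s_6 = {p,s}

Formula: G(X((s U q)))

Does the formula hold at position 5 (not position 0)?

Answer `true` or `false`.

Answer: false

Derivation:
s_0={p,s}: G(X((s U q)))=False X((s U q))=True (s U q)=True s=True q=False
s_1={p,q,s}: G(X((s U q)))=False X((s U q))=True (s U q)=True s=True q=True
s_2={p,q,s}: G(X((s U q)))=False X((s U q))=False (s U q)=True s=True q=True
s_3={r,s}: G(X((s U q)))=False X((s U q))=False (s U q)=False s=True q=False
s_4={p}: G(X((s U q)))=False X((s U q))=False (s U q)=False s=False q=False
s_5={p}: G(X((s U q)))=False X((s U q))=False (s U q)=False s=False q=False
s_6={p,s}: G(X((s U q)))=False X((s U q))=False (s U q)=False s=True q=False
Evaluating at position 5: result = False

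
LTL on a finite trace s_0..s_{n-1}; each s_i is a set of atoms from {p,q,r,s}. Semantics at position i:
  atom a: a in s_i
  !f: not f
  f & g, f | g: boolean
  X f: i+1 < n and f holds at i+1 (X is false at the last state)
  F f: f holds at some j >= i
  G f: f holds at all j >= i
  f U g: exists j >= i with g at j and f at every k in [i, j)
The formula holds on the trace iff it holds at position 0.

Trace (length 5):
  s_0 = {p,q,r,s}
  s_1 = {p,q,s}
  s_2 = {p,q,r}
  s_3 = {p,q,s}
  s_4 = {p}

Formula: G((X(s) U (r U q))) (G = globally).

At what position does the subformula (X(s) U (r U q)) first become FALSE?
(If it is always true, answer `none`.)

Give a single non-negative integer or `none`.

s_0={p,q,r,s}: (X(s) U (r U q))=True X(s)=True s=True (r U q)=True r=True q=True
s_1={p,q,s}: (X(s) U (r U q))=True X(s)=False s=True (r U q)=True r=False q=True
s_2={p,q,r}: (X(s) U (r U q))=True X(s)=True s=False (r U q)=True r=True q=True
s_3={p,q,s}: (X(s) U (r U q))=True X(s)=False s=True (r U q)=True r=False q=True
s_4={p}: (X(s) U (r U q))=False X(s)=False s=False (r U q)=False r=False q=False
G((X(s) U (r U q))) holds globally = False
First violation at position 4.

Answer: 4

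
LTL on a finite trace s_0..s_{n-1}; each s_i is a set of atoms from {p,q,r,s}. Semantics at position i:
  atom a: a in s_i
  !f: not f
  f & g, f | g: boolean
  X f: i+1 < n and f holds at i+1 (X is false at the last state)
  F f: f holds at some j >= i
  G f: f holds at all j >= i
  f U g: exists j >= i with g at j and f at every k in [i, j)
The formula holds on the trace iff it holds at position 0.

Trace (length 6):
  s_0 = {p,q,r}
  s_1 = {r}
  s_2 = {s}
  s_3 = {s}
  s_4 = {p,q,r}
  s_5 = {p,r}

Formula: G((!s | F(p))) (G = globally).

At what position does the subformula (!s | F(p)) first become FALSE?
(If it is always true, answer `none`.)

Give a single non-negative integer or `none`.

Answer: none

Derivation:
s_0={p,q,r}: (!s | F(p))=True !s=True s=False F(p)=True p=True
s_1={r}: (!s | F(p))=True !s=True s=False F(p)=True p=False
s_2={s}: (!s | F(p))=True !s=False s=True F(p)=True p=False
s_3={s}: (!s | F(p))=True !s=False s=True F(p)=True p=False
s_4={p,q,r}: (!s | F(p))=True !s=True s=False F(p)=True p=True
s_5={p,r}: (!s | F(p))=True !s=True s=False F(p)=True p=True
G((!s | F(p))) holds globally = True
No violation — formula holds at every position.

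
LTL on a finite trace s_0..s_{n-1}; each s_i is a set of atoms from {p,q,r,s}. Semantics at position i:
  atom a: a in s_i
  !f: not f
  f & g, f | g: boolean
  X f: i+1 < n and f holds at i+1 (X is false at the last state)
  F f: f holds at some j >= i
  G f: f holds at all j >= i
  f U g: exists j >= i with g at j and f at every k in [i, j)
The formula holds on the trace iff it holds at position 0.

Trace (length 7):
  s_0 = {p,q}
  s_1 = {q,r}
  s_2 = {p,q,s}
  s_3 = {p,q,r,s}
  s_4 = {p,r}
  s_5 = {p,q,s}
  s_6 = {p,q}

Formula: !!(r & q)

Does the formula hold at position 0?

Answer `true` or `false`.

s_0={p,q}: !!(r & q)=False !(r & q)=True (r & q)=False r=False q=True
s_1={q,r}: !!(r & q)=True !(r & q)=False (r & q)=True r=True q=True
s_2={p,q,s}: !!(r & q)=False !(r & q)=True (r & q)=False r=False q=True
s_3={p,q,r,s}: !!(r & q)=True !(r & q)=False (r & q)=True r=True q=True
s_4={p,r}: !!(r & q)=False !(r & q)=True (r & q)=False r=True q=False
s_5={p,q,s}: !!(r & q)=False !(r & q)=True (r & q)=False r=False q=True
s_6={p,q}: !!(r & q)=False !(r & q)=True (r & q)=False r=False q=True

Answer: false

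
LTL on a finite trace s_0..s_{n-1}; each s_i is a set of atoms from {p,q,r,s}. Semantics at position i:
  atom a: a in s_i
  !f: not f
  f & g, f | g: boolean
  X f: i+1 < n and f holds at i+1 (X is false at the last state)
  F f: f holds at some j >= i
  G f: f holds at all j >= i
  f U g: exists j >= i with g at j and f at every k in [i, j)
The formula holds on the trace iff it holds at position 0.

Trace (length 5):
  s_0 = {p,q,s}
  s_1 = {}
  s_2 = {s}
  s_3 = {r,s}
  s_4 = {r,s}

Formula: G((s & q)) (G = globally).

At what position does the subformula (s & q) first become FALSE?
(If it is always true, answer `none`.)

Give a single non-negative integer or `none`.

Answer: 1

Derivation:
s_0={p,q,s}: (s & q)=True s=True q=True
s_1={}: (s & q)=False s=False q=False
s_2={s}: (s & q)=False s=True q=False
s_3={r,s}: (s & q)=False s=True q=False
s_4={r,s}: (s & q)=False s=True q=False
G((s & q)) holds globally = False
First violation at position 1.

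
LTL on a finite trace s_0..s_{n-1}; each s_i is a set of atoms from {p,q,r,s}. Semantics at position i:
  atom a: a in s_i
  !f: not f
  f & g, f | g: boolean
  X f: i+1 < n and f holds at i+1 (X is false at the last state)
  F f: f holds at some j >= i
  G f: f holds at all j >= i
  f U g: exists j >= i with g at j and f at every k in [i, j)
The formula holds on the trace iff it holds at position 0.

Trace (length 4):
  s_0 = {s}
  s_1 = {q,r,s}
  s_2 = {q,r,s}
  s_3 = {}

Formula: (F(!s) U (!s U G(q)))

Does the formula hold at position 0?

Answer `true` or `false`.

s_0={s}: (F(!s) U (!s U G(q)))=False F(!s)=True !s=False s=True (!s U G(q))=False G(q)=False q=False
s_1={q,r,s}: (F(!s) U (!s U G(q)))=False F(!s)=True !s=False s=True (!s U G(q))=False G(q)=False q=True
s_2={q,r,s}: (F(!s) U (!s U G(q)))=False F(!s)=True !s=False s=True (!s U G(q))=False G(q)=False q=True
s_3={}: (F(!s) U (!s U G(q)))=False F(!s)=True !s=True s=False (!s U G(q))=False G(q)=False q=False

Answer: false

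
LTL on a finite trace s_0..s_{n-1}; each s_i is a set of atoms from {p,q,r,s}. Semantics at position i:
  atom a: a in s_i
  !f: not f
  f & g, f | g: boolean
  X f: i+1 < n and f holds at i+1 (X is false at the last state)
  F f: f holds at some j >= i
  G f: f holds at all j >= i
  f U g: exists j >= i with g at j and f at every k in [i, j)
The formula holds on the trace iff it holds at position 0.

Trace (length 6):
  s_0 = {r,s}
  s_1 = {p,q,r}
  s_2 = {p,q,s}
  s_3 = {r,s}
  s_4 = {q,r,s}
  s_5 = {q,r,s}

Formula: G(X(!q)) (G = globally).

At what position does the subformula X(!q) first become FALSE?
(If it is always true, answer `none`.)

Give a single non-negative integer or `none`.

Answer: 0

Derivation:
s_0={r,s}: X(!q)=False !q=True q=False
s_1={p,q,r}: X(!q)=False !q=False q=True
s_2={p,q,s}: X(!q)=True !q=False q=True
s_3={r,s}: X(!q)=False !q=True q=False
s_4={q,r,s}: X(!q)=False !q=False q=True
s_5={q,r,s}: X(!q)=False !q=False q=True
G(X(!q)) holds globally = False
First violation at position 0.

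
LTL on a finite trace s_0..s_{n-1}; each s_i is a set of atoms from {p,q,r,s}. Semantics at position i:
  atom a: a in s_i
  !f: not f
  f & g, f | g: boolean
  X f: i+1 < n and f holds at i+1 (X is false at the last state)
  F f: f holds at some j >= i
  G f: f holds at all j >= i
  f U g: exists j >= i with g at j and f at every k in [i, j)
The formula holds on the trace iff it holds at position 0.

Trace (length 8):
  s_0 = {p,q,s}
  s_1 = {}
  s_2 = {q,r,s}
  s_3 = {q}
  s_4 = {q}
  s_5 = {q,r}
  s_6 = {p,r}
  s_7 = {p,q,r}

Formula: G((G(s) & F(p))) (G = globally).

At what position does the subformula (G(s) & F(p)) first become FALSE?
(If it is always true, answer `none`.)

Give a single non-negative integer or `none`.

Answer: 0

Derivation:
s_0={p,q,s}: (G(s) & F(p))=False G(s)=False s=True F(p)=True p=True
s_1={}: (G(s) & F(p))=False G(s)=False s=False F(p)=True p=False
s_2={q,r,s}: (G(s) & F(p))=False G(s)=False s=True F(p)=True p=False
s_3={q}: (G(s) & F(p))=False G(s)=False s=False F(p)=True p=False
s_4={q}: (G(s) & F(p))=False G(s)=False s=False F(p)=True p=False
s_5={q,r}: (G(s) & F(p))=False G(s)=False s=False F(p)=True p=False
s_6={p,r}: (G(s) & F(p))=False G(s)=False s=False F(p)=True p=True
s_7={p,q,r}: (G(s) & F(p))=False G(s)=False s=False F(p)=True p=True
G((G(s) & F(p))) holds globally = False
First violation at position 0.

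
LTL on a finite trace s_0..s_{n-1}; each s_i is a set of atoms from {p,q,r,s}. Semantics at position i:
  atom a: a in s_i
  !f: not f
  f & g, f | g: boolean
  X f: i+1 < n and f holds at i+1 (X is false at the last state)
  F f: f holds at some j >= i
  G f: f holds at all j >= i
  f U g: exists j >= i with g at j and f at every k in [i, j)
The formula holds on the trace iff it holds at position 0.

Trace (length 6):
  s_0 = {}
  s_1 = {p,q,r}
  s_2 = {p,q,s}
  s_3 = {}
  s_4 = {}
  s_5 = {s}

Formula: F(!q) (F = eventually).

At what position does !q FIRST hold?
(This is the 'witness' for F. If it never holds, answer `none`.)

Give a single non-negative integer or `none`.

Answer: 0

Derivation:
s_0={}: !q=True q=False
s_1={p,q,r}: !q=False q=True
s_2={p,q,s}: !q=False q=True
s_3={}: !q=True q=False
s_4={}: !q=True q=False
s_5={s}: !q=True q=False
F(!q) holds; first witness at position 0.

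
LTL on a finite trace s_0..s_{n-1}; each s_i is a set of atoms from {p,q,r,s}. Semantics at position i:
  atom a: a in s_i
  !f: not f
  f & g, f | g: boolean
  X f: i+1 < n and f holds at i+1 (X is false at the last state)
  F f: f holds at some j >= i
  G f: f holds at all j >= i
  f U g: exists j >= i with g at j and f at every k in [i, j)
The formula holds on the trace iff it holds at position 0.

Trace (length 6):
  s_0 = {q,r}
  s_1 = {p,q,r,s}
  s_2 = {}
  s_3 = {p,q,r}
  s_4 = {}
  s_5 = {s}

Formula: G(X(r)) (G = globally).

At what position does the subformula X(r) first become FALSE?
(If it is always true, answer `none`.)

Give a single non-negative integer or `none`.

Answer: 1

Derivation:
s_0={q,r}: X(r)=True r=True
s_1={p,q,r,s}: X(r)=False r=True
s_2={}: X(r)=True r=False
s_3={p,q,r}: X(r)=False r=True
s_4={}: X(r)=False r=False
s_5={s}: X(r)=False r=False
G(X(r)) holds globally = False
First violation at position 1.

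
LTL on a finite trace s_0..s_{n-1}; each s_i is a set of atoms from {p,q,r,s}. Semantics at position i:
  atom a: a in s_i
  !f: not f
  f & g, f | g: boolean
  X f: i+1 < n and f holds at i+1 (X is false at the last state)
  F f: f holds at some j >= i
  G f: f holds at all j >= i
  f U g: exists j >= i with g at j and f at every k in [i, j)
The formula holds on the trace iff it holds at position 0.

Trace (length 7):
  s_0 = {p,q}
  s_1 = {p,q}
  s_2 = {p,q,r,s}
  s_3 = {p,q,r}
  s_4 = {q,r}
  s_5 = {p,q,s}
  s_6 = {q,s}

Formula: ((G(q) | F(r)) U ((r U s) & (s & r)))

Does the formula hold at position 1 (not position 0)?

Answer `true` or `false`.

s_0={p,q}: ((G(q) | F(r)) U ((r U s) & (s & r)))=True (G(q) | F(r))=True G(q)=True q=True F(r)=True r=False ((r U s) & (s & r))=False (r U s)=False s=False (s & r)=False
s_1={p,q}: ((G(q) | F(r)) U ((r U s) & (s & r)))=True (G(q) | F(r))=True G(q)=True q=True F(r)=True r=False ((r U s) & (s & r))=False (r U s)=False s=False (s & r)=False
s_2={p,q,r,s}: ((G(q) | F(r)) U ((r U s) & (s & r)))=True (G(q) | F(r))=True G(q)=True q=True F(r)=True r=True ((r U s) & (s & r))=True (r U s)=True s=True (s & r)=True
s_3={p,q,r}: ((G(q) | F(r)) U ((r U s) & (s & r)))=False (G(q) | F(r))=True G(q)=True q=True F(r)=True r=True ((r U s) & (s & r))=False (r U s)=True s=False (s & r)=False
s_4={q,r}: ((G(q) | F(r)) U ((r U s) & (s & r)))=False (G(q) | F(r))=True G(q)=True q=True F(r)=True r=True ((r U s) & (s & r))=False (r U s)=True s=False (s & r)=False
s_5={p,q,s}: ((G(q) | F(r)) U ((r U s) & (s & r)))=False (G(q) | F(r))=True G(q)=True q=True F(r)=False r=False ((r U s) & (s & r))=False (r U s)=True s=True (s & r)=False
s_6={q,s}: ((G(q) | F(r)) U ((r U s) & (s & r)))=False (G(q) | F(r))=True G(q)=True q=True F(r)=False r=False ((r U s) & (s & r))=False (r U s)=True s=True (s & r)=False
Evaluating at position 1: result = True

Answer: true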